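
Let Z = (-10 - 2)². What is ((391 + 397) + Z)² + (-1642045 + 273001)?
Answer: -500420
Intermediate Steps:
Z = 144 (Z = (-12)² = 144)
((391 + 397) + Z)² + (-1642045 + 273001) = ((391 + 397) + 144)² + (-1642045 + 273001) = (788 + 144)² - 1369044 = 932² - 1369044 = 868624 - 1369044 = -500420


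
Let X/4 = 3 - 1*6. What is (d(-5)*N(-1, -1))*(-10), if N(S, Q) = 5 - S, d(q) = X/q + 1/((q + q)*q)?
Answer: -726/5 ≈ -145.20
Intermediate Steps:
X = -12 (X = 4*(3 - 1*6) = 4*(3 - 6) = 4*(-3) = -12)
d(q) = 1/(2*q²) - 12/q (d(q) = -12/q + 1/((q + q)*q) = -12/q + 1/(((2*q))*q) = -12/q + (1/(2*q))/q = -12/q + 1/(2*q²) = 1/(2*q²) - 12/q)
(d(-5)*N(-1, -1))*(-10) = (((½)*(1 - 24*(-5))/(-5)²)*(5 - 1*(-1)))*(-10) = (((½)*(1/25)*(1 + 120))*(5 + 1))*(-10) = (((½)*(1/25)*121)*6)*(-10) = ((121/50)*6)*(-10) = (363/25)*(-10) = -726/5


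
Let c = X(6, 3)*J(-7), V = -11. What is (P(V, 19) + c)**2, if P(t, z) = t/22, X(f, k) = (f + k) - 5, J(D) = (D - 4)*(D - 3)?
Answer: 772641/4 ≈ 1.9316e+5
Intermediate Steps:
J(D) = (-4 + D)*(-3 + D)
X(f, k) = -5 + f + k
P(t, z) = t/22 (P(t, z) = t*(1/22) = t/22)
c = 440 (c = (-5 + 6 + 3)*(12 + (-7)**2 - 7*(-7)) = 4*(12 + 49 + 49) = 4*110 = 440)
(P(V, 19) + c)**2 = ((1/22)*(-11) + 440)**2 = (-1/2 + 440)**2 = (879/2)**2 = 772641/4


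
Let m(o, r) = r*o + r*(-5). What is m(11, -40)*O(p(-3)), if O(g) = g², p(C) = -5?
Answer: -6000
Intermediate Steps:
m(o, r) = -5*r + o*r (m(o, r) = o*r - 5*r = -5*r + o*r)
m(11, -40)*O(p(-3)) = -40*(-5 + 11)*(-5)² = -40*6*25 = -240*25 = -6000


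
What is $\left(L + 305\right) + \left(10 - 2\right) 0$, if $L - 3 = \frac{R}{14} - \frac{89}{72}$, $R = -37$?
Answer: $\frac{153277}{504} \approx 304.12$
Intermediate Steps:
$L = - \frac{443}{504}$ ($L = 3 - \left(\frac{37}{14} + \frac{89}{72}\right) = 3 - \frac{1955}{504} = - \frac{443}{504} \approx -0.87897$)
$\left(L + 305\right) + \left(10 - 2\right) 0 = \left(- \frac{443}{504} + 305\right) + \left(10 - 2\right) 0 = \frac{153277}{504} + 8 \cdot 0 = \frac{153277}{504} + 0 = \frac{153277}{504}$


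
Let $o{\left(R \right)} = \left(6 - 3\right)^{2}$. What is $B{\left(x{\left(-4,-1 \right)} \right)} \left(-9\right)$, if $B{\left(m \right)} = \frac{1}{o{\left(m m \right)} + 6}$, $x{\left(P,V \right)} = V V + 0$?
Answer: $- \frac{3}{5} \approx -0.6$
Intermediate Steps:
$x{\left(P,V \right)} = V^{2}$ ($x{\left(P,V \right)} = V^{2} + 0 = V^{2}$)
$o{\left(R \right)} = 9$ ($o{\left(R \right)} = 3^{2} = 9$)
$B{\left(m \right)} = \frac{1}{15}$ ($B{\left(m \right)} = \frac{1}{9 + 6} = \frac{1}{15}$)
$B{\left(x{\left(-4,-1 \right)} \right)} \left(-9\right) = \frac{1}{15} \left(-9\right) = - \frac{3}{5}$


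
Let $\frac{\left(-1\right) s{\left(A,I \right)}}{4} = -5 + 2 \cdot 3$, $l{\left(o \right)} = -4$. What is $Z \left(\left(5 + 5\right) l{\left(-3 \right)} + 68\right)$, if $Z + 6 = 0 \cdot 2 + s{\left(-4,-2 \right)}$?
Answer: $-280$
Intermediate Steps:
$s{\left(A,I \right)} = -4$ ($s{\left(A,I \right)} = - 4 \left(-5 + 2 \cdot 3\right) = - 4 \left(-5 + 6\right) = \left(-4\right) 1 = -4$)
$Z = -10$ ($Z = -6 + \left(0 \cdot 2 - 4\right) = -6 + \left(0 - 4\right) = -6 - 4 = -10$)
$Z \left(\left(5 + 5\right) l{\left(-3 \right)} + 68\right) = - 10 \left(\left(5 + 5\right) \left(-4\right) + 68\right) = - 10 \left(10 \left(-4\right) + 68\right) = - 10 \left(-40 + 68\right) = \left(-10\right) 28 = -280$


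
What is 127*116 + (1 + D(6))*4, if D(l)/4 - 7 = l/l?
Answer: 14864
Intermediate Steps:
D(l) = 32 (D(l) = 28 + 4*(l/l) = 28 + 4*1 = 28 + 4 = 32)
127*116 + (1 + D(6))*4 = 127*116 + (1 + 32)*4 = 14732 + 33*4 = 14732 + 132 = 14864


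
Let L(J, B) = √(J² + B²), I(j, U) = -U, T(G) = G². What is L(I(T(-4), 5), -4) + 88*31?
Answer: 2728 + √41 ≈ 2734.4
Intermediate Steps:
L(J, B) = √(B² + J²)
L(I(T(-4), 5), -4) + 88*31 = √((-4)² + (-1*5)²) + 88*31 = √(16 + (-5)²) + 2728 = √(16 + 25) + 2728 = √41 + 2728 = 2728 + √41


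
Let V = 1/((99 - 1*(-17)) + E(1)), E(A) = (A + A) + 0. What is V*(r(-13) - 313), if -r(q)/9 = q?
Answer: -98/59 ≈ -1.6610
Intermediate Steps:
E(A) = 2*A (E(A) = 2*A + 0 = 2*A)
r(q) = -9*q
V = 1/118 (V = 1/((99 - 1*(-17)) + 2*1) = 1/((99 + 17) + 2) = 1/(116 + 2) = 1/118 ≈ 0.0084746)
V*(r(-13) - 313) = (-9*(-13) - 313)/118 = (117 - 313)/118 = (1/118)*(-196) = -98/59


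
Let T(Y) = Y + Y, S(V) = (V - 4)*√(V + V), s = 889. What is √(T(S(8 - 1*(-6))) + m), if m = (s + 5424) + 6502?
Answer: √(12815 + 40*√7) ≈ 113.67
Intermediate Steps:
m = 12815 (m = (889 + 5424) + 6502 = 6313 + 6502 = 12815)
S(V) = √2*√V*(-4 + V) (S(V) = (-4 + V)*√(2*V) = (-4 + V)*(√2*√V) = √2*√V*(-4 + V))
T(Y) = 2*Y
√(T(S(8 - 1*(-6))) + m) = √(2*(√2*√(8 - 1*(-6))*(-4 + (8 - 1*(-6)))) + 12815) = √(2*(√2*√(8 + 6)*(-4 + (8 + 6))) + 12815) = √(2*(√2*√14*(-4 + 14)) + 12815) = √(2*(√2*√14*10) + 12815) = √(2*(20*√7) + 12815) = √(40*√7 + 12815) = √(12815 + 40*√7)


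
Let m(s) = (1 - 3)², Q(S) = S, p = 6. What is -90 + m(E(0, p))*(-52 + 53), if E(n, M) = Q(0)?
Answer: -86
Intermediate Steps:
E(n, M) = 0
m(s) = 4 (m(s) = (-2)² = 4)
-90 + m(E(0, p))*(-52 + 53) = -90 + 4*(-52 + 53) = -90 + 4*1 = -90 + 4 = -86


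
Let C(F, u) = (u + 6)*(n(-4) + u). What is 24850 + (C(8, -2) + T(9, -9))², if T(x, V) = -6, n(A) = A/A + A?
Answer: 25526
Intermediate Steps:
n(A) = 1 + A
C(F, u) = (-3 + u)*(6 + u) (C(F, u) = (u + 6)*((1 - 4) + u) = (6 + u)*(-3 + u) = (-3 + u)*(6 + u))
24850 + (C(8, -2) + T(9, -9))² = 24850 + ((-18 + (-2)² + 3*(-2)) - 6)² = 24850 + ((-18 + 4 - 6) - 6)² = 24850 + (-20 - 6)² = 24850 + (-26)² = 24850 + 676 = 25526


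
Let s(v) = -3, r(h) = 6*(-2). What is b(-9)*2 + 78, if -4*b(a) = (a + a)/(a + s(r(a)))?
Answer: 309/4 ≈ 77.250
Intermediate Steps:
r(h) = -12
b(a) = -a/(2*(-3 + a)) (b(a) = -(a + a)/(4*(a - 3)) = -2*a/(4*(-3 + a)) = -a/(2*(-3 + a)))
b(-9)*2 + 78 = -1*(-9)/(-6 + 2*(-9))*2 + 78 = -1*(-9)/(-6 - 18)*2 + 78 = -1*(-9)/(-24)*2 + 78 = -1*(-9)*(-1/24)*2 + 78 = -3/8*2 + 78 = -3/4 + 78 = 309/4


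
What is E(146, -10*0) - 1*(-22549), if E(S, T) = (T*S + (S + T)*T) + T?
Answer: 22549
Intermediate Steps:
E(S, T) = T + S*T + T*(S + T) (E(S, T) = (S*T + T*(S + T)) + T = T + S*T + T*(S + T))
E(146, -10*0) - 1*(-22549) = (-10*0)*(1 - 10*0 + 2*146) - 1*(-22549) = 0*(1 + 0 + 292) + 22549 = 0*293 + 22549 = 0 + 22549 = 22549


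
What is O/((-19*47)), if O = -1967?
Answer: 1967/893 ≈ 2.2027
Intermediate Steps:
O/((-19*47)) = -1967/((-19*47)) = -1967/(-893) = -1967*(-1/893) = 1967/893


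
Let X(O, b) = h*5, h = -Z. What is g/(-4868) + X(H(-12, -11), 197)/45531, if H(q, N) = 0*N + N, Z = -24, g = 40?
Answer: -103090/18470409 ≈ -0.0055814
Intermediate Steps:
H(q, N) = N (H(q, N) = 0 + N = N)
h = 24 (h = -1*(-24) = 24)
X(O, b) = 120 (X(O, b) = 24*5 = 120)
g/(-4868) + X(H(-12, -11), 197)/45531 = 40/(-4868) + 120/45531 = 40*(-1/4868) + 120*(1/45531) = -10/1217 + 40/15177 = -103090/18470409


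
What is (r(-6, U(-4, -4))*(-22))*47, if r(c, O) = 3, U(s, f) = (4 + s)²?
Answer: -3102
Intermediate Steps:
(r(-6, U(-4, -4))*(-22))*47 = (3*(-22))*47 = -66*47 = -3102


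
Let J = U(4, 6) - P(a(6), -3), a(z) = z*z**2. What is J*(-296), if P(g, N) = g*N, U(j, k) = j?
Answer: -192992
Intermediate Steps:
a(z) = z**3
P(g, N) = N*g
J = 652 (J = 4 - (-3)*6**3 = 4 - (-3)*216 = 4 - 1*(-648) = 4 + 648 = 652)
J*(-296) = 652*(-296) = -192992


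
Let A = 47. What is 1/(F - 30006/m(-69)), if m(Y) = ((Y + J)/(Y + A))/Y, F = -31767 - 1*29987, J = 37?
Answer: 8/10893245 ≈ 7.3440e-7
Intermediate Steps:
F = -61754 (F = -31767 - 29987 = -61754)
m(Y) = (37 + Y)/(Y*(47 + Y)) (m(Y) = ((Y + 37)/(Y + 47))/Y = ((37 + Y)/(47 + Y))/Y = (37 + Y)/(Y*(47 + Y)))
1/(F - 30006/m(-69)) = 1/(-61754 - 30006*(-69*(47 - 69)/(37 - 69))) = 1/(-61754 - 30006/((-1/69*(-32)/(-22)))) = 1/(-61754 - 30006/((-1/69*(-1/22)*(-32)))) = 1/(-61754 - 30006/(-16/759)) = 1/(-61754 - 30006*(-759/16)) = 1/(-61754 + 11387277/8) = 1/(10893245/8) = 8/10893245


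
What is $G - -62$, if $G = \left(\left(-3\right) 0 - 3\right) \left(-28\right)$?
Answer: $146$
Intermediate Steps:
$G = 84$ ($G = \left(0 - 3\right) \left(-28\right) = \left(-3\right) \left(-28\right) = 84$)
$G - -62 = 84 - -62 = 84 + 62 = 146$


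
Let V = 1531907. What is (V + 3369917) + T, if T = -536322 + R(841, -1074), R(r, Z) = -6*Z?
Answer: 4371946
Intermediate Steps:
T = -529878 (T = -536322 - 6*(-1074) = -536322 + 6444 = -529878)
(V + 3369917) + T = (1531907 + 3369917) - 529878 = 4901824 - 529878 = 4371946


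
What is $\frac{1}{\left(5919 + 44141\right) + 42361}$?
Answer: $\frac{1}{92421} \approx 1.082 \cdot 10^{-5}$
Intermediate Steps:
$\frac{1}{\left(5919 + 44141\right) + 42361} = \frac{1}{50060 + 42361} = \frac{1}{92421}$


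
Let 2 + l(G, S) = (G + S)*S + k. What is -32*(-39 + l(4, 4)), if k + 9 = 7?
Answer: 352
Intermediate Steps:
k = -2 (k = -9 + 7 = -2)
l(G, S) = -4 + S*(G + S) (l(G, S) = -2 + ((G + S)*S - 2) = -2 + (S*(G + S) - 2) = -2 + (-2 + S*(G + S)) = -4 + S*(G + S))
-32*(-39 + l(4, 4)) = -32*(-39 + (-4 + 4² + 4*4)) = -32*(-39 + (-4 + 16 + 16)) = -32*(-39 + 28) = -32*(-11) = 352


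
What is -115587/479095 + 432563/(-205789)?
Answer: -231025303628/98592480955 ≈ -2.3432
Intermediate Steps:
-115587/479095 + 432563/(-205789) = -115587*1/479095 + 432563*(-1/205789) = -115587/479095 - 432563/205789 = -231025303628/98592480955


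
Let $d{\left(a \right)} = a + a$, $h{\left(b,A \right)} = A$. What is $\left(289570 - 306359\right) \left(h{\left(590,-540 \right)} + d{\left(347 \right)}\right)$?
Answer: $-2585506$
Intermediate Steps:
$d{\left(a \right)} = 2 a$
$\left(289570 - 306359\right) \left(h{\left(590,-540 \right)} + d{\left(347 \right)}\right) = \left(289570 - 306359\right) \left(-540 + 2 \cdot 347\right) = - 16789 \left(-540 + 694\right) = \left(-16789\right) 154 = -2585506$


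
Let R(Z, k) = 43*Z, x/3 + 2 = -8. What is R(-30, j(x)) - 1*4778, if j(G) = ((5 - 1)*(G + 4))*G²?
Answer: -6068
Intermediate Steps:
x = -30 (x = -6 + 3*(-8) = -6 - 24 = -30)
j(G) = G²*(16 + 4*G) (j(G) = (4*(4 + G))*G² = (16 + 4*G)*G² = G²*(16 + 4*G))
R(-30, j(x)) - 1*4778 = 43*(-30) - 1*4778 = -1290 - 4778 = -6068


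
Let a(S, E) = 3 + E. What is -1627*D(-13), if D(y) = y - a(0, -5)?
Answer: 17897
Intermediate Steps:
D(y) = 2 + y (D(y) = y - (3 - 5) = y - 1*(-2) = y + 2 = 2 + y)
-1627*D(-13) = -1627*(2 - 13) = -1627*(-11) = 17897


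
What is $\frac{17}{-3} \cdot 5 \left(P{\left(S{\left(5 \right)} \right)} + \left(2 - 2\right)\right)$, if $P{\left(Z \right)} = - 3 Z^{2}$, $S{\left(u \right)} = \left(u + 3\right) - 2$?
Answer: $3060$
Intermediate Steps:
$S{\left(u \right)} = 1 + u$ ($S{\left(u \right)} = \left(3 + u\right) - 2 = 1 + u$)
$\frac{17}{-3} \cdot 5 \left(P{\left(S{\left(5 \right)} \right)} + \left(2 - 2\right)\right) = \frac{17}{-3} \cdot 5 \left(- 3 \left(1 + 5\right)^{2} + \left(2 - 2\right)\right) = 17 \left(- \frac{1}{3}\right) 5 \left(- 3 \cdot 6^{2} + 0\right) = \left(- \frac{17}{3}\right) 5 \left(\left(-3\right) 36 + 0\right) = - \frac{85 \left(-108 + 0\right)}{3} = \left(- \frac{85}{3}\right) \left(-108\right) = 3060$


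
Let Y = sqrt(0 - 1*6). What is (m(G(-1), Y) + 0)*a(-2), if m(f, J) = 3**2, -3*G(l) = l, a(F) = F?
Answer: -18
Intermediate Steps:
G(l) = -l/3
Y = I*sqrt(6) (Y = sqrt(0 - 6) = sqrt(-6) = I*sqrt(6) ≈ 2.4495*I)
m(f, J) = 9
(m(G(-1), Y) + 0)*a(-2) = (9 + 0)*(-2) = 9*(-2) = -18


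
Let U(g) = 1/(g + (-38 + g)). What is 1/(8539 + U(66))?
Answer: 94/802667 ≈ 0.00011711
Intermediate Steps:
U(g) = 1/(-38 + 2*g)
1/(8539 + U(66)) = 1/(8539 + 1/(2*(-19 + 66))) = 1/(8539 + (½)/47) = 1/(8539 + (½)*(1/47)) = 1/(8539 + 1/94) = 1/(802667/94) = 94/802667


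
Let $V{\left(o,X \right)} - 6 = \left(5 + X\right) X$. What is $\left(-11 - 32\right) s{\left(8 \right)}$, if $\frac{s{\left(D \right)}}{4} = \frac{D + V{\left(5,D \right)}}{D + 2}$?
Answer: $- \frac{10148}{5} \approx -2029.6$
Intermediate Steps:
$V{\left(o,X \right)} = 6 + X \left(5 + X\right)$ ($V{\left(o,X \right)} = 6 + \left(5 + X\right) X = 6 + X \left(5 + X\right)$)
$s{\left(D \right)} = \frac{4 \left(6 + D^{2} + 6 D\right)}{2 + D}$ ($s{\left(D \right)} = 4 \frac{D + \left(6 + D^{2} + 5 D\right)}{D + 2} = 4 \frac{6 + D^{2} + 6 D}{2 + D} = \frac{4 \left(6 + D^{2} + 6 D\right)}{2 + D}$)
$\left(-11 - 32\right) s{\left(8 \right)} = \left(-11 - 32\right) \frac{4 \left(6 + 8^{2} + 6 \cdot 8\right)}{2 + 8} = - 43 \frac{4 \left(6 + 64 + 48\right)}{10} = - 43 \cdot 4 \cdot \frac{1}{10} \cdot 118 = \left(-43\right) \frac{236}{5} = - \frac{10148}{5}$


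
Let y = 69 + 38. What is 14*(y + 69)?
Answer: 2464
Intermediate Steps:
y = 107
14*(y + 69) = 14*(107 + 69) = 14*176 = 2464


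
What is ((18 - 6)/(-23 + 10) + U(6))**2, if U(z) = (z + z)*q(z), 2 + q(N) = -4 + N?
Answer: 144/169 ≈ 0.85207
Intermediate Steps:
q(N) = -6 + N (q(N) = -2 + (-4 + N) = -6 + N)
U(z) = 2*z*(-6 + z) (U(z) = (z + z)*(-6 + z) = (2*z)*(-6 + z) = 2*z*(-6 + z))
((18 - 6)/(-23 + 10) + U(6))**2 = ((18 - 6)/(-23 + 10) + 2*6*(-6 + 6))**2 = (12/(-13) + 2*6*0)**2 = (12*(-1/13) + 0)**2 = (-12/13 + 0)**2 = (-12/13)**2 = 144/169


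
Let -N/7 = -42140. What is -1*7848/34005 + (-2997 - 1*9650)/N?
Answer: -36600857/133743932 ≈ -0.27366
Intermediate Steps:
N = 294980 (N = -7*(-42140) = 294980)
-1*7848/34005 + (-2997 - 1*9650)/N = -1*7848/34005 + (-2997 - 1*9650)/294980 = -7848*1/34005 + (-2997 - 9650)*(1/294980) = -2616/11335 - 12647*1/294980 = -2616/11335 - 12647/294980 = -36600857/133743932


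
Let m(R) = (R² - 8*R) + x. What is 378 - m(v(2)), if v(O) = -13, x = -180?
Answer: 285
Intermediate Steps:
m(R) = -180 + R² - 8*R (m(R) = (R² - 8*R) - 180 = -180 + R² - 8*R)
378 - m(v(2)) = 378 - (-180 + (-13)² - 8*(-13)) = 378 - (-180 + 169 + 104) = 378 - 1*93 = 378 - 93 = 285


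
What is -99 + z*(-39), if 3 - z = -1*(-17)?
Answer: 447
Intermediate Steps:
z = -14 (z = 3 - (-1)*(-17) = 3 - 1*17 = 3 - 17 = -14)
-99 + z*(-39) = -99 - 14*(-39) = -99 + 546 = 447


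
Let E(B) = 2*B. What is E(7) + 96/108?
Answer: 134/9 ≈ 14.889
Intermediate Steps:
E(7) + 96/108 = 2*7 + 96/108 = 14 + 96*(1/108) = 14 + 8/9 = 134/9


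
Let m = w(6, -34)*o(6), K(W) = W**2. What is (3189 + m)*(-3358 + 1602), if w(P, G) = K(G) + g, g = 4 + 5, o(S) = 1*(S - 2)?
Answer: -13782844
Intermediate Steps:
o(S) = -2 + S (o(S) = 1*(-2 + S) = -2 + S)
g = 9
w(P, G) = 9 + G**2 (w(P, G) = G**2 + 9 = 9 + G**2)
m = 4660 (m = (9 + (-34)**2)*(-2 + 6) = (9 + 1156)*4 = 1165*4 = 4660)
(3189 + m)*(-3358 + 1602) = (3189 + 4660)*(-3358 + 1602) = 7849*(-1756) = -13782844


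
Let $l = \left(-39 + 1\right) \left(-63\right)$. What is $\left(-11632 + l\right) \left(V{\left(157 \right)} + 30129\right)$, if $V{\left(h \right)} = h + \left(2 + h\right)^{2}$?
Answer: $-513327946$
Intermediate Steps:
$l = 2394$ ($l = \left(-38\right) \left(-63\right) = 2394$)
$\left(-11632 + l\right) \left(V{\left(157 \right)} + 30129\right) = \left(-11632 + 2394\right) \left(\left(157 + \left(2 + 157\right)^{2}\right) + 30129\right) = - 9238 \left(\left(157 + 159^{2}\right) + 30129\right) = - 9238 \left(\left(157 + 25281\right) + 30129\right) = - 9238 \left(25438 + 30129\right) = \left(-9238\right) 55567 = -513327946$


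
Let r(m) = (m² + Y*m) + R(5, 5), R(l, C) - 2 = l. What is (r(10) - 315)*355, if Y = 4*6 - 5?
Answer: -6390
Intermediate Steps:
R(l, C) = 2 + l
Y = 19 (Y = 24 - 5 = 19)
r(m) = 7 + m² + 19*m (r(m) = (m² + 19*m) + (2 + 5) = (m² + 19*m) + 7 = 7 + m² + 19*m)
(r(10) - 315)*355 = ((7 + 10² + 19*10) - 315)*355 = ((7 + 100 + 190) - 315)*355 = (297 - 315)*355 = -18*355 = -6390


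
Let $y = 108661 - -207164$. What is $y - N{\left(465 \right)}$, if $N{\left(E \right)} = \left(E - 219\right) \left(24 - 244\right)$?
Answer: $369945$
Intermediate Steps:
$y = 315825$ ($y = 108661 + 207164 = 315825$)
$N{\left(E \right)} = 48180 - 220 E$ ($N{\left(E \right)} = \left(-219 + E\right) \left(-220\right) = 48180 - 220 E$)
$y - N{\left(465 \right)} = 315825 - \left(48180 - 102300\right) = 315825 - -54120 = 315825 + 54120 = 369945$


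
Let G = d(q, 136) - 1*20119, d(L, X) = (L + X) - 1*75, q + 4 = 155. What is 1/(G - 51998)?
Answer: -1/71905 ≈ -1.3907e-5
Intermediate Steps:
q = 151 (q = -4 + 155 = 151)
d(L, X) = -75 + L + X (d(L, X) = (L + X) - 75 = -75 + L + X)
G = -19907 (G = (-75 + 151 + 136) - 1*20119 = 212 - 20119 = -19907)
1/(G - 51998) = 1/(-19907 - 51998) = 1/(-71905) = -1/71905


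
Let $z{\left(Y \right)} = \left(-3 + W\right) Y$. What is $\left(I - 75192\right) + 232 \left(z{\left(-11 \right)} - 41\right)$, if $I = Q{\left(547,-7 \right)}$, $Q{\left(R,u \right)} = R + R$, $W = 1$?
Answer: $-78506$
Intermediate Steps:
$Q{\left(R,u \right)} = 2 R$
$z{\left(Y \right)} = - 2 Y$ ($z{\left(Y \right)} = \left(-3 + 1\right) Y = - 2 Y$)
$I = 1094$ ($I = 2 \cdot 547 = 1094$)
$\left(I - 75192\right) + 232 \left(z{\left(-11 \right)} - 41\right) = \left(1094 - 75192\right) + 232 \left(\left(-2\right) \left(-11\right) - 41\right) = -74098 + 232 \left(22 - 41\right) = -74098 + 232 \left(-19\right) = -74098 - 4408 = -78506$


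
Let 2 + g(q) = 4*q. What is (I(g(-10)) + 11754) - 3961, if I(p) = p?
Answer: 7751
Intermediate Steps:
g(q) = -2 + 4*q
(I(g(-10)) + 11754) - 3961 = ((-2 + 4*(-10)) + 11754) - 3961 = ((-2 - 40) + 11754) - 3961 = (-42 + 11754) - 3961 = 11712 - 3961 = 7751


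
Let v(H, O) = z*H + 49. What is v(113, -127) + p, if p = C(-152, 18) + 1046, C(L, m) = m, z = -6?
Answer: 435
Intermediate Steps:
v(H, O) = 49 - 6*H (v(H, O) = -6*H + 49 = 49 - 6*H)
p = 1064 (p = 18 + 1046 = 1064)
v(113, -127) + p = (49 - 6*113) + 1064 = (49 - 678) + 1064 = -629 + 1064 = 435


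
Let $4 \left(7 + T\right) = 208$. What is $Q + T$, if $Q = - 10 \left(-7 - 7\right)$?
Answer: $185$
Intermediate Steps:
$T = 45$ ($T = -7 + \frac{1}{4} \cdot 208 = -7 + 52 = 45$)
$Q = 140$ ($Q = \left(-10\right) \left(-14\right) = 140$)
$Q + T = 140 + 45 = 185$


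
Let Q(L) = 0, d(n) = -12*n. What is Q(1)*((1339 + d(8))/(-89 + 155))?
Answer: 0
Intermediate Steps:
Q(1)*((1339 + d(8))/(-89 + 155)) = 0*((1339 - 12*8)/(-89 + 155)) = 0*((1339 - 96)/66) = 0*(1243*(1/66)) = 0*(113/6) = 0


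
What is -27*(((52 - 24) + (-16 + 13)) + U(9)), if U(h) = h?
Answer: -918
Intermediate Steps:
-27*(((52 - 24) + (-16 + 13)) + U(9)) = -27*(((52 - 24) + (-16 + 13)) + 9) = -27*((28 - 3) + 9) = -27*(25 + 9) = -27*34 = -918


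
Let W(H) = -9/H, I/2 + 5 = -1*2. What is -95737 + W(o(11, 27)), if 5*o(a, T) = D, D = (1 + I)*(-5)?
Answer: -1244590/13 ≈ -95738.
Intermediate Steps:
I = -14 (I = -10 + 2*(-1*2) = -10 + 2*(-2) = -10 - 4 = -14)
D = 65 (D = (1 - 14)*(-5) = -13*(-5) = 65)
o(a, T) = 13 (o(a, T) = (⅕)*65 = 13)
-95737 + W(o(11, 27)) = -95737 - 9/13 = -1244590/13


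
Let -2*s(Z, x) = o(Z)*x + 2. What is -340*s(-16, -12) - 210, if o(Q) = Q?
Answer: 32770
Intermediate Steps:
s(Z, x) = -1 - Z*x/2 (s(Z, x) = -(Z*x + 2)/2 = -(2 + Z*x)/2 = -1 - Z*x/2)
-340*s(-16, -12) - 210 = -340*(-1 - ½*(-16)*(-12)) - 210 = -340*(-1 - 96) - 210 = -340*(-97) - 210 = 32980 - 210 = 32770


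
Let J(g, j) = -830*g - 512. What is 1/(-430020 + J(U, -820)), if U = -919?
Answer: 1/332238 ≈ 3.0099e-6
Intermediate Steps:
J(g, j) = -512 - 830*g
1/(-430020 + J(U, -820)) = 1/(-430020 + (-512 - 830*(-919))) = 1/(-430020 + (-512 + 762770)) = 1/(-430020 + 762258) = 1/332238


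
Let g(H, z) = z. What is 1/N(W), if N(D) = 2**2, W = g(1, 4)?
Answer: 1/4 ≈ 0.25000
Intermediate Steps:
W = 4
N(D) = 4
1/N(W) = 1/4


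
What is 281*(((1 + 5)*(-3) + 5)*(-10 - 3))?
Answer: 47489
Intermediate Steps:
281*(((1 + 5)*(-3) + 5)*(-10 - 3)) = 281*((6*(-3) + 5)*(-13)) = 281*((-18 + 5)*(-13)) = 281*(-13*(-13)) = 281*169 = 47489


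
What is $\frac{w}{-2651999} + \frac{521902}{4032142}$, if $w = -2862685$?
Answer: $\frac{923345428812}{763802610847} \approx 1.2089$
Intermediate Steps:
$\frac{w}{-2651999} + \frac{521902}{4032142} = - \frac{2862685}{-2651999} + \frac{521902}{4032142} = \left(-2862685\right) \left(- \frac{1}{2651999}\right) + 521902 \cdot \frac{1}{4032142} = \frac{408955}{378857} + \frac{260951}{2016071} = \frac{923345428812}{763802610847}$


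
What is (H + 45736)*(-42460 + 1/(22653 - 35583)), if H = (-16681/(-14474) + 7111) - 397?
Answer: -138931544638809927/62382940 ≈ -2.2271e+9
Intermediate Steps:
H = 97195117/14474 (H = (-16681*(-1/14474) + 7111) - 397 = (16681/14474 + 7111) - 397 = 102941295/14474 - 397 = 97195117/14474 ≈ 6715.2)
(H + 45736)*(-42460 + 1/(22653 - 35583)) = (97195117/14474 + 45736)*(-42460 + 1/(22653 - 35583)) = 759177981*(-42460 + 1/(-12930))/14474 = 759177981*(-42460 - 1/12930)/14474 = (759177981/14474)*(-549007801/12930) = -138931544638809927/62382940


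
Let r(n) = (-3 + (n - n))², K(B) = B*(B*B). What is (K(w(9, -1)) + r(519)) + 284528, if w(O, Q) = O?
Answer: 285266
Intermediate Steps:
K(B) = B³ (K(B) = B*B² = B³)
r(n) = 9 (r(n) = (-3 + 0)² = (-3)² = 9)
(K(w(9, -1)) + r(519)) + 284528 = (9³ + 9) + 284528 = (729 + 9) + 284528 = 738 + 284528 = 285266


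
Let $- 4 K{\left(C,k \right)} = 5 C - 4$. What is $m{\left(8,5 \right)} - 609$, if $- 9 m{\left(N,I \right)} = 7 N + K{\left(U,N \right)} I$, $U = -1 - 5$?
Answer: $- \frac{11159}{18} \approx -619.94$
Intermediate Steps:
$U = -6$ ($U = -1 - 5 = -6$)
$K{\left(C,k \right)} = 1 - \frac{5 C}{4}$ ($K{\left(C,k \right)} = - \frac{5 C - 4}{4} = - \frac{-4 + 5 C}{4} = 1 - \frac{5 C}{4}$)
$m{\left(N,I \right)} = - \frac{17 I}{18} - \frac{7 N}{9}$ ($m{\left(N,I \right)} = - \frac{7 N + \left(1 - - \frac{15}{2}\right) I}{9} = - \frac{7 N + \left(1 + \frac{15}{2}\right) I}{9} = - \frac{7 N + \frac{17 I}{2}}{9} = - \frac{17 I}{18} - \frac{7 N}{9}$)
$m{\left(8,5 \right)} - 609 = \left(\left(- \frac{17}{18}\right) 5 - \frac{56}{9}\right) - 609 = \left(- \frac{85}{18} - \frac{56}{9}\right) - 609 = - \frac{197}{18} - 609 = - \frac{11159}{18}$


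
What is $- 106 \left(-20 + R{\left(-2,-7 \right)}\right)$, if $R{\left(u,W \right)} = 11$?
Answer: $954$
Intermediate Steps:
$- 106 \left(-20 + R{\left(-2,-7 \right)}\right) = - 106 \left(-20 + 11\right) = \left(-106\right) \left(-9\right) = 954$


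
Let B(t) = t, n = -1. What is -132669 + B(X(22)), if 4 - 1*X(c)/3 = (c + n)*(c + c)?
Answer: -135429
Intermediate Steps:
X(c) = 12 - 6*c*(-1 + c) (X(c) = 12 - 3*(c - 1)*(c + c) = 12 - 3*(-1 + c)*2*c = 12 - 6*c*(-1 + c))
-132669 + B(X(22)) = -132669 + (12 - 6*22² + 6*22) = -132669 + (12 - 6*484 + 132) = -132669 + (12 - 2904 + 132) = -132669 - 2760 = -135429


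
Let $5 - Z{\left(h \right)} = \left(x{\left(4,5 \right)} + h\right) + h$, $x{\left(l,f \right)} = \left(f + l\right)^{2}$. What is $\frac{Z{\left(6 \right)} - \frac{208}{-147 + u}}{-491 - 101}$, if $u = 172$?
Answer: $\frac{301}{1850} \approx 0.1627$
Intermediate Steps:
$Z{\left(h \right)} = -76 - 2 h$ ($Z{\left(h \right)} = 5 - \left(\left(\left(5 + 4\right)^{2} + h\right) + h\right) = 5 - \left(\left(9^{2} + h\right) + h\right) = 5 - \left(\left(81 + h\right) + h\right) = 5 - \left(81 + 2 h\right) = -76 - 2 h$)
$\frac{Z{\left(6 \right)} - \frac{208}{-147 + u}}{-491 - 101} = \frac{\left(-76 - 12\right) - \frac{208}{-147 + 172}}{-491 - 101} = \frac{\left(-76 - 12\right) - \frac{208}{25}}{-592} = \left(-88 - \frac{208}{25}\right) \left(- \frac{1}{592}\right) = \left(- \frac{2408}{25}\right) \left(- \frac{1}{592}\right) = \frac{301}{1850}$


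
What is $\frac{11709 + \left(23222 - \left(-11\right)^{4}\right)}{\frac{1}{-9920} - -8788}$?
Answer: $\frac{201276800}{87176959} \approx 2.3088$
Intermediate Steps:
$\frac{11709 + \left(23222 - \left(-11\right)^{4}\right)}{\frac{1}{-9920} - -8788} = \frac{11709 + \left(23222 - 14641\right)}{- \frac{1}{9920} + 8788} = \frac{11709 + \left(23222 - 14641\right)}{\frac{87176959}{9920}} = \left(11709 + 8581\right) \frac{9920}{87176959} = 20290 \cdot \frac{9920}{87176959} = \frac{201276800}{87176959}$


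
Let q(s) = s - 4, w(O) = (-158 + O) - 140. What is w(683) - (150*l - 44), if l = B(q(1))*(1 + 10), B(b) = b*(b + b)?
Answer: -29271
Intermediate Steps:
w(O) = -298 + O
q(s) = -4 + s
B(b) = 2*b² (B(b) = b*(2*b) = 2*b²)
l = 198 (l = (2*(-4 + 1)²)*(1 + 10) = (2*(-3)²)*11 = (2*9)*11 = 18*11 = 198)
w(683) - (150*l - 44) = (-298 + 683) - (150*198 - 44) = 385 - (29700 - 44) = 385 - 1*29656 = 385 - 29656 = -29271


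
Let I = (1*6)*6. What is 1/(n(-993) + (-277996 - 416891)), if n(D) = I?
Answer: -1/694851 ≈ -1.4392e-6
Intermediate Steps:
I = 36 (I = 6*6 = 36)
n(D) = 36
1/(n(-993) + (-277996 - 416891)) = 1/(36 + (-277996 - 416891)) = 1/(36 - 694887) = 1/(-694851) = -1/694851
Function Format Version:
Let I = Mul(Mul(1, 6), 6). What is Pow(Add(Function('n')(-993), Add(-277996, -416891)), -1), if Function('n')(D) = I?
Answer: Rational(-1, 694851) ≈ -1.4392e-6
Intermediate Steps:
I = 36 (I = Mul(6, 6) = 36)
Function('n')(D) = 36
Pow(Add(Function('n')(-993), Add(-277996, -416891)), -1) = Pow(Add(36, Add(-277996, -416891)), -1) = Pow(Add(36, -694887), -1) = Pow(-694851, -1) = Rational(-1, 694851)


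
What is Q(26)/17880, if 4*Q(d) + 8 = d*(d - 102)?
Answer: -62/2235 ≈ -0.027740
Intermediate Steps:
Q(d) = -2 + d*(-102 + d)/4 (Q(d) = -2 + (d*(d - 102))/4 = -2 + (d*(-102 + d))/4 = -2 + d*(-102 + d)/4)
Q(26)/17880 = (-2 - 51/2*26 + (1/4)*26**2)/17880 = (-2 - 663 + (1/4)*676)*(1/17880) = (-2 - 663 + 169)*(1/17880) = -496*1/17880 = -62/2235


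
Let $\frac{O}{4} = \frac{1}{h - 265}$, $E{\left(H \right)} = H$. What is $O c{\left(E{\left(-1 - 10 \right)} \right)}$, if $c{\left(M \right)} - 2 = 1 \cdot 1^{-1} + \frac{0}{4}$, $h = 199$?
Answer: $- \frac{2}{11} \approx -0.18182$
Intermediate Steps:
$O = - \frac{2}{33}$ ($O = \frac{4}{199 - 265} = \frac{4}{-66} = 4 \left(- \frac{1}{66}\right) = - \frac{2}{33} \approx -0.060606$)
$c{\left(M \right)} = 3$ ($c{\left(M \right)} = 2 + \left(1 \cdot 1^{-1} + \frac{0}{4}\right) = 2 + \left(1 \cdot 1 + 0 \cdot \frac{1}{4}\right) = 2 + \left(1 + 0\right) = 2 + 1 = 3$)
$O c{\left(E{\left(-1 - 10 \right)} \right)} = \left(- \frac{2}{33}\right) 3 = - \frac{2}{11}$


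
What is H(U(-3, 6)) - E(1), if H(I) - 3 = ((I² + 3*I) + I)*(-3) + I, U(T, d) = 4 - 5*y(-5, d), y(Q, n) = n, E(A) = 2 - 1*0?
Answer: -1741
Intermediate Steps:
E(A) = 2 (E(A) = 2 + 0 = 2)
U(T, d) = 4 - 5*d
H(I) = 3 - 11*I - 3*I² (H(I) = 3 + (((I² + 3*I) + I)*(-3) + I) = 3 + ((I² + 4*I)*(-3) + I) = 3 + ((-12*I - 3*I²) + I) = 3 + (-11*I - 3*I²) = 3 - 11*I - 3*I²)
H(U(-3, 6)) - E(1) = (3 - 11*(4 - 5*6) - 3*(4 - 5*6)²) - 1*2 = (3 - 11*(4 - 30) - 3*(4 - 30)²) - 2 = (3 - 11*(-26) - 3*(-26)²) - 2 = (3 + 286 - 3*676) - 2 = (3 + 286 - 2028) - 2 = -1739 - 2 = -1741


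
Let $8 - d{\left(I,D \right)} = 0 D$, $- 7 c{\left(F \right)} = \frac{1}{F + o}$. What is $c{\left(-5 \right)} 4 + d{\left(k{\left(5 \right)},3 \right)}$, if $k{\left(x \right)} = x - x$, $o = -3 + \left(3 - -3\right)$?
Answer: $\frac{58}{7} \approx 8.2857$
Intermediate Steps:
$o = 3$ ($o = -3 + \left(3 + 3\right) = -3 + 6 = 3$)
$c{\left(F \right)} = - \frac{1}{7 \left(3 + F\right)}$ ($c{\left(F \right)} = - \frac{1}{7 \left(F + 3\right)} = - \frac{1}{7 \left(3 + F\right)}$)
$k{\left(x \right)} = 0$
$d{\left(I,D \right)} = 8$ ($d{\left(I,D \right)} = 8 - 0 D = 8 - 0 = 8 + 0 = 8$)
$c{\left(-5 \right)} 4 + d{\left(k{\left(5 \right)},3 \right)} = - \frac{1}{21 + 7 \left(-5\right)} 4 + 8 = - \frac{1}{21 - 35} \cdot 4 + 8 = - \frac{1}{-14} \cdot 4 + 8 = \left(-1\right) \left(- \frac{1}{14}\right) 4 + 8 = \frac{1}{14} \cdot 4 + 8 = \frac{2}{7} + 8 = \frac{58}{7}$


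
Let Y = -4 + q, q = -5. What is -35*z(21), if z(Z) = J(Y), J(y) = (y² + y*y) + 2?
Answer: -5740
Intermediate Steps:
Y = -9 (Y = -4 - 5 = -9)
J(y) = 2 + 2*y² (J(y) = (y² + y²) + 2 = 2*y² + 2 = 2 + 2*y²)
z(Z) = 164 (z(Z) = 2 + 2*(-9)² = 2 + 2*81 = 2 + 162 = 164)
-35*z(21) = -35*164 = -5740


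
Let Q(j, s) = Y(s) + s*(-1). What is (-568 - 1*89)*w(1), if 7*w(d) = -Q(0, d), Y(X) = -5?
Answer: -3942/7 ≈ -563.14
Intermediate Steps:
Q(j, s) = -5 - s (Q(j, s) = -5 + s*(-1) = -5 - s)
w(d) = 5/7 + d/7 (w(d) = (-(-5 - d))/7 = (5 + d)/7 = 5/7 + d/7)
(-568 - 1*89)*w(1) = (-568 - 1*89)*(5/7 + (⅐)*1) = (-568 - 89)*(5/7 + ⅐) = -657*6/7 = -3942/7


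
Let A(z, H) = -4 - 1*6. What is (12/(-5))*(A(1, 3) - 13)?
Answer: 276/5 ≈ 55.200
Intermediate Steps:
A(z, H) = -10 (A(z, H) = -4 - 6 = -10)
(12/(-5))*(A(1, 3) - 13) = (12/(-5))*(-10 - 13) = (12*(-1/5))*(-23) = -12/5*(-23) = 276/5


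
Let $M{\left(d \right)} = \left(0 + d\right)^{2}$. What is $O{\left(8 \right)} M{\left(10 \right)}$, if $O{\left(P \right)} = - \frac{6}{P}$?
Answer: $-75$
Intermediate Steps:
$M{\left(d \right)} = d^{2}$
$O{\left(8 \right)} M{\left(10 \right)} = - \frac{6}{8} \cdot 10^{2} = \left(-6\right) \frac{1}{8} \cdot 100 = \left(- \frac{3}{4}\right) 100 = -75$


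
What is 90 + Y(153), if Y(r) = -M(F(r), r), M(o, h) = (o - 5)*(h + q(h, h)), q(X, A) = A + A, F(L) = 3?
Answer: 1008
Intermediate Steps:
q(X, A) = 2*A
M(o, h) = 3*h*(-5 + o) (M(o, h) = (o - 5)*(h + 2*h) = (-5 + o)*(3*h) = 3*h*(-5 + o))
Y(r) = 6*r (Y(r) = -3*r*(-5 + 3) = -3*r*(-2) = -(-6)*r = 6*r)
90 + Y(153) = 90 + 6*153 = 90 + 918 = 1008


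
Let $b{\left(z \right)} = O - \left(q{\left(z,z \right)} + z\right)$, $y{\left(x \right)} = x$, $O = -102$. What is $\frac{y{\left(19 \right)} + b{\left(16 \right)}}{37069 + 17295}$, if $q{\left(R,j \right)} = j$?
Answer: $- \frac{115}{54364} \approx -0.0021154$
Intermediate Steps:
$b{\left(z \right)} = -102 - 2 z$ ($b{\left(z \right)} = -102 - \left(z + z\right) = -102 - 2 z$)
$\frac{y{\left(19 \right)} + b{\left(16 \right)}}{37069 + 17295} = \frac{19 - 134}{37069 + 17295} = \frac{19 - 134}{54364} = \left(19 - 134\right) \frac{1}{54364} = \left(-115\right) \frac{1}{54364} = - \frac{115}{54364}$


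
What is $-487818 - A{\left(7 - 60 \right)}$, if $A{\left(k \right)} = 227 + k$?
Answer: $-487992$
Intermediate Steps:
$-487818 - A{\left(7 - 60 \right)} = -487818 - \left(227 + \left(7 - 60\right)\right) = -487818 - \left(227 - 53\right) = -487818 - 174 = -487992$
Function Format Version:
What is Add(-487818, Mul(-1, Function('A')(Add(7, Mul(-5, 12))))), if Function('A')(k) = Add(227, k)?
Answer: -487992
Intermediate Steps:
Add(-487818, Mul(-1, Function('A')(Add(7, Mul(-5, 12))))) = Add(-487818, Mul(-1, Add(227, Add(7, Mul(-5, 12))))) = Add(-487818, Mul(-1, Add(227, Add(7, -60)))) = Add(-487818, Mul(-1, Add(227, -53))) = Add(-487818, Mul(-1, 174)) = Add(-487818, -174) = -487992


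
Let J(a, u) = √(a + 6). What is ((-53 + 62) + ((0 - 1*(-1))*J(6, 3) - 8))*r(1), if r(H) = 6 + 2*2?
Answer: 10 + 20*√3 ≈ 44.641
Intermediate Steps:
J(a, u) = √(6 + a)
r(H) = 10 (r(H) = 6 + 4 = 10)
((-53 + 62) + ((0 - 1*(-1))*J(6, 3) - 8))*r(1) = ((-53 + 62) + ((0 - 1*(-1))*√(6 + 6) - 8))*10 = (9 + ((0 + 1)*√12 - 8))*10 = (9 + (1*(2*√3) - 8))*10 = (9 + (2*√3 - 8))*10 = (9 + (-8 + 2*√3))*10 = (1 + 2*√3)*10 = 10 + 20*√3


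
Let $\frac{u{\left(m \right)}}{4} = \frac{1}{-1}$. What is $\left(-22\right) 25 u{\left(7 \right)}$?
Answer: $2200$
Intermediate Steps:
$u{\left(m \right)} = -4$ ($u{\left(m \right)} = \frac{4}{-1} = 4 \left(-1\right) = -4$)
$\left(-22\right) 25 u{\left(7 \right)} = \left(-22\right) 25 \left(-4\right) = \left(-550\right) \left(-4\right) = 2200$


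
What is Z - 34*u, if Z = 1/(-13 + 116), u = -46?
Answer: 161093/103 ≈ 1564.0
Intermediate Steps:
Z = 1/103 ≈ 0.0097087
Z - 34*u = 1/103 - 34*(-46) = 1/103 + 1564 = 161093/103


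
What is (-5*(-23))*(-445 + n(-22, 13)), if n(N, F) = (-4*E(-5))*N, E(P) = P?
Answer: -101775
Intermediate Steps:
n(N, F) = 20*N (n(N, F) = (-4*(-5))*N = 20*N)
(-5*(-23))*(-445 + n(-22, 13)) = (-5*(-23))*(-445 + 20*(-22)) = 115*(-445 - 440) = 115*(-885) = -101775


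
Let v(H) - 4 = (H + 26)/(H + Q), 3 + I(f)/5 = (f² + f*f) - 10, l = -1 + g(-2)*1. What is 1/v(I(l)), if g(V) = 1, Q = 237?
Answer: 172/649 ≈ 0.26502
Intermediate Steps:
l = 0 (l = -1 + 1*1 = -1 + 1 = 0)
I(f) = -65 + 10*f² (I(f) = -15 + 5*((f² + f*f) - 10) = -15 + 5*((f² + f²) - 10) = -15 + 5*(2*f² - 10) = -15 + 5*(-10 + 2*f²) = -15 + (-50 + 10*f²) = -65 + 10*f²)
v(H) = 4 + (26 + H)/(237 + H) (v(H) = 4 + (H + 26)/(H + 237) = 4 + (26 + H)/(237 + H))
1/v(I(l)) = 1/((974 + 5*(-65 + 10*0²))/(237 + (-65 + 10*0²))) = 1/((974 + 5*(-65 + 10*0))/(237 + (-65 + 10*0))) = 1/((974 + 5*(-65 + 0))/(237 + (-65 + 0))) = 1/((974 + 5*(-65))/(237 - 65)) = 1/((974 - 325)/172) = 1/((1/172)*649) = 1/(649/172) = 172/649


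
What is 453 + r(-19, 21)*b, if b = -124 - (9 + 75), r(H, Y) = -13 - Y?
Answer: 7525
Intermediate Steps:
b = -208 (b = -124 - 1*84 = -124 - 84 = -208)
453 + r(-19, 21)*b = 453 + (-13 - 1*21)*(-208) = 453 + (-13 - 21)*(-208) = 453 - 34*(-208) = 453 + 7072 = 7525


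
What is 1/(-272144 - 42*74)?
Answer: -1/275252 ≈ -3.6330e-6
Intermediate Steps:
1/(-272144 - 42*74) = 1/(-272144 - 3108) = 1/(-275252) = -1/275252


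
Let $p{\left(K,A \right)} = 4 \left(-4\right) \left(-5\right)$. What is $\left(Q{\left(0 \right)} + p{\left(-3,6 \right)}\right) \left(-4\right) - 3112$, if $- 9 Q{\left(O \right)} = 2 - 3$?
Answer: $- \frac{30892}{9} \approx -3432.4$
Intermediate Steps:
$Q{\left(O \right)} = \frac{1}{9}$ ($Q{\left(O \right)} = - \frac{2 - 3}{9} = \left(- \frac{1}{9}\right) \left(-1\right) = \frac{1}{9}$)
$p{\left(K,A \right)} = 80$ ($p{\left(K,A \right)} = \left(-16\right) \left(-5\right) = 80$)
$\left(Q{\left(0 \right)} + p{\left(-3,6 \right)}\right) \left(-4\right) - 3112 = \left(\frac{1}{9} + 80\right) \left(-4\right) - 3112 = \frac{721}{9} \left(-4\right) - 3112 = - \frac{2884}{9} - 3112 = - \frac{30892}{9}$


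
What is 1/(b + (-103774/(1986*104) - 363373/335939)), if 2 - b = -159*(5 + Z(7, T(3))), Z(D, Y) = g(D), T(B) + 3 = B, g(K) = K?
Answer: 34693092408/66208849375931 ≈ 0.00052399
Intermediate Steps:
T(B) = -3 + B
Z(D, Y) = D
b = 1910 (b = 2 - (-159)*(5 + 7) = 2 - (-159)*12 = 2 - 1*(-1908) = 2 + 1908 = 1910)
1/(b + (-103774/(1986*104) - 363373/335939)) = 1/(1910 + (-103774/(1986*104) - 363373/335939)) = 1/(1910 + (-103774/206544 - 363373*1/335939)) = 1/(1910 + (-103774*1/206544 - 363373/335939)) = 1/(1910 + (-51887/103272 - 363373/335939)) = 1/(1910 - 54957123349/34693092408) = 1/(66208849375931/34693092408) = 34693092408/66208849375931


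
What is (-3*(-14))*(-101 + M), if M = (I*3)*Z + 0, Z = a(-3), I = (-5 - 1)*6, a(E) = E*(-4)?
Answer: -58674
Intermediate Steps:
a(E) = -4*E
I = -36 (I = -6*6 = -36)
Z = 12 (Z = -4*(-3) = 12)
M = -1296 (M = -36*3*12 + 0 = -108*12 + 0 = -1296 + 0 = -1296)
(-3*(-14))*(-101 + M) = (-3*(-14))*(-101 - 1296) = 42*(-1397) = -58674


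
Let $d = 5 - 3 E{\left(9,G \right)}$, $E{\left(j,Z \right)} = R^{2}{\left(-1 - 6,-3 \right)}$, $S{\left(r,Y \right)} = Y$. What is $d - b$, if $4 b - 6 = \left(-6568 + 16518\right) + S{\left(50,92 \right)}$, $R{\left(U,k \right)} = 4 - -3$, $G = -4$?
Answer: $-2654$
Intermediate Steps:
$R{\left(U,k \right)} = 7$ ($R{\left(U,k \right)} = 4 + 3 = 7$)
$E{\left(j,Z \right)} = 49$ ($E{\left(j,Z \right)} = 7^{2} = 49$)
$b = 2512$ ($b = \frac{3}{2} + \frac{\left(-6568 + 16518\right) + 92}{4} = \frac{3}{2} + \frac{9950 + 92}{4} = \frac{3}{2} + \frac{1}{4} \cdot 10042 = \frac{3}{2} + \frac{5021}{2} = 2512$)
$d = -142$ ($d = 5 - 147 = -142$)
$d - b = -142 - 2512 = -2654$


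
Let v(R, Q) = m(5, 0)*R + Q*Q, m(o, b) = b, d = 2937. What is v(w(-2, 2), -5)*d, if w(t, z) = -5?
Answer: 73425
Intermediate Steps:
v(R, Q) = Q² (v(R, Q) = 0*R + Q*Q = 0 + Q² = Q²)
v(w(-2, 2), -5)*d = (-5)²*2937 = 25*2937 = 73425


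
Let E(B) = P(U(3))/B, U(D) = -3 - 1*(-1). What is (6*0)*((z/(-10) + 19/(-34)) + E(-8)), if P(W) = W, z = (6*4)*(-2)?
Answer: 0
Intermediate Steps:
z = -48 (z = 24*(-2) = -48)
U(D) = -2 (U(D) = -3 + 1 = -2)
E(B) = -2/B
(6*0)*((z/(-10) + 19/(-34)) + E(-8)) = (6*0)*((-48/(-10) + 19/(-34)) - 2/(-8)) = 0*((-48*(-1/10) + 19*(-1/34)) - 2*(-1/8)) = 0*((24/5 - 19/34) + 1/4) = 0*(721/170 + 1/4) = 0*(1527/340) = 0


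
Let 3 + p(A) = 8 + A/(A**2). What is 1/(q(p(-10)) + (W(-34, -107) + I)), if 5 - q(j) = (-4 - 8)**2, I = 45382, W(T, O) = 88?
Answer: 1/45331 ≈ 2.2060e-5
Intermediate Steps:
p(A) = 5 + 1/A (p(A) = -3 + (8 + A/(A**2)) = -3 + (8 + A/A**2) = -3 + (8 + 1/A) = 5 + 1/A)
q(j) = -139 (q(j) = 5 - (-4 - 8)**2 = 5 - 1*(-12)**2 = 5 - 1*144 = 5 - 144 = -139)
1/(q(p(-10)) + (W(-34, -107) + I)) = 1/(-139 + (88 + 45382)) = 1/(-139 + 45470) = 1/45331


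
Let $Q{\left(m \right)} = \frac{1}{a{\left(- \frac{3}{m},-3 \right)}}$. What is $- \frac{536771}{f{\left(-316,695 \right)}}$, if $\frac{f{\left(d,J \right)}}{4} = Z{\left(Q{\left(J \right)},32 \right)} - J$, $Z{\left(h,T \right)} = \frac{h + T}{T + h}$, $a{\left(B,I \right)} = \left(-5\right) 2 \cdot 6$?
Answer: $\frac{536771}{2776} \approx 193.36$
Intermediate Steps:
$a{\left(B,I \right)} = -60$ ($a{\left(B,I \right)} = \left(-10\right) 6 = -60$)
$Q{\left(m \right)} = - \frac{1}{60}$ ($Q{\left(m \right)} = \frac{1}{-60} = - \frac{1}{60}$)
$Z{\left(h,T \right)} = 1$ ($Z{\left(h,T \right)} = \frac{T + h}{T + h} = 1$)
$f{\left(d,J \right)} = 4 - 4 J$ ($f{\left(d,J \right)} = 4 \left(1 - J\right) = 4 - 4 J$)
$- \frac{536771}{f{\left(-316,695 \right)}} = - \frac{536771}{4 - 2780} = - \frac{536771}{-2776} = \left(-536771\right) \left(- \frac{1}{2776}\right) = \frac{536771}{2776}$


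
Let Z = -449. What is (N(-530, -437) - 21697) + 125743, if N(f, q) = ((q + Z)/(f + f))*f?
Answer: 103603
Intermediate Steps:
N(f, q) = -449/2 + q/2 (N(f, q) = ((q - 449)/(f + f))*f = ((-449 + q)/((2*f)))*f = ((-449 + q)*(1/(2*f)))*f = ((-449 + q)/(2*f))*f = -449/2 + q/2)
(N(-530, -437) - 21697) + 125743 = ((-449/2 + (1/2)*(-437)) - 21697) + 125743 = ((-449/2 - 437/2) - 21697) + 125743 = (-443 - 21697) + 125743 = -22140 + 125743 = 103603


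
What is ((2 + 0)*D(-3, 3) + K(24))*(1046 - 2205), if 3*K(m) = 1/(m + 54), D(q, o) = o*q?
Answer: 4880549/234 ≈ 20857.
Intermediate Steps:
K(m) = 1/(3*(54 + m)) (K(m) = 1/(3*(m + 54)) = 1/(3*(54 + m)))
((2 + 0)*D(-3, 3) + K(24))*(1046 - 2205) = ((2 + 0)*(3*(-3)) + 1/(3*(54 + 24)))*(1046 - 2205) = (2*(-9) + (⅓)/78)*(-1159) = (-18 + (⅓)*(1/78))*(-1159) = (-18 + 1/234)*(-1159) = -4211/234*(-1159) = 4880549/234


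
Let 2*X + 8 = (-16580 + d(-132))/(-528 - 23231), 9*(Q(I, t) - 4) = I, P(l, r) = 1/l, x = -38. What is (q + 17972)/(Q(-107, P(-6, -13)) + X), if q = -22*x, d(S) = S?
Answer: -4021733448/2467009 ≈ -1630.2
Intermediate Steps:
Q(I, t) = 4 + I/9
X = -86680/23759 (X = -4 + ((-16580 - 132)/(-528 - 23231))/2 = -4 + (-16712/(-23759))/2 = -4 + (-16712*(-1/23759))/2 = -4 + (1/2)*(16712/23759) = -4 + 8356/23759 = -86680/23759 ≈ -3.6483)
q = 836 (q = -22*(-38) = 836)
(q + 17972)/(Q(-107, P(-6, -13)) + X) = (836 + 17972)/((4 + (1/9)*(-107)) - 86680/23759) = 18808/((4 - 107/9) - 86680/23759) = 18808/(-71/9 - 86680/23759) = 18808/(-2467009/213831) = 18808*(-213831/2467009) = -4021733448/2467009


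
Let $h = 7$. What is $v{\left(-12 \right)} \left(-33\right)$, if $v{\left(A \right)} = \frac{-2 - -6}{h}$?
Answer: $- \frac{132}{7} \approx -18.857$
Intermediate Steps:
$v{\left(A \right)} = \frac{4}{7}$ ($v{\left(A \right)} = \frac{-2 - -6}{7} = \left(-2 + 6\right) \frac{1}{7} = 4 \cdot \frac{1}{7} = \frac{4}{7}$)
$v{\left(-12 \right)} \left(-33\right) = \frac{4}{7} \left(-33\right) = - \frac{132}{7}$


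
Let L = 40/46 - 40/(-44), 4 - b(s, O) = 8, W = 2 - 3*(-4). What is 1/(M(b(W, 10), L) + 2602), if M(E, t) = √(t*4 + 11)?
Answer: 658306/1712907629 - √1159499/1712907629 ≈ 0.00038369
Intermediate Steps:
W = 14 (W = 2 + 12 = 14)
b(s, O) = -4 (b(s, O) = 4 - 1*8 = 4 - 8 = -4)
L = 450/253 (L = 40*(1/46) - 40*(-1/44) = 20/23 + 10/11 = 450/253 ≈ 1.7787)
M(E, t) = √(11 + 4*t) (M(E, t) = √(4*t + 11) = √(11 + 4*t))
1/(M(b(W, 10), L) + 2602) = 1/(√(11 + 4*(450/253)) + 2602) = 1/(√(11 + 1800/253) + 2602) = 1/(√(4583/253) + 2602) = 1/(√1159499/253 + 2602) = 1/(2602 + √1159499/253)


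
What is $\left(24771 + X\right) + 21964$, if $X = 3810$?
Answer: $50545$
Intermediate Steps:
$\left(24771 + X\right) + 21964 = \left(24771 + 3810\right) + 21964 = 28581 + 21964 = 50545$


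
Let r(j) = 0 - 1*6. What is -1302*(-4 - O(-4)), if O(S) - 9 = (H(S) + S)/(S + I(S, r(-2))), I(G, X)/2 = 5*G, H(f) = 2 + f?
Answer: 188139/11 ≈ 17104.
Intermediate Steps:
r(j) = -6 (r(j) = 0 - 6 = -6)
I(G, X) = 10*G (I(G, X) = 2*(5*G) = 10*G)
O(S) = 9 + (2 + 2*S)/(11*S) (O(S) = 9 + ((2 + S) + S)/(S + 10*S) = 9 + (2 + 2*S)/((11*S)) = 9 + (2 + 2*S)*(1/(11*S)) = 9 + (2 + 2*S)/(11*S))
-1302*(-4 - O(-4)) = -1302*(-4 - (2 + 101*(-4))/(11*(-4))) = -1302*(-4 - (-1)*(2 - 404)/(11*4)) = -1302*(-4 - (-1)*(-402)/(11*4)) = -1302*(-4 - 1*201/22) = -1302*(-4 - 201/22) = -1302*(-289/22) = 188139/11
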